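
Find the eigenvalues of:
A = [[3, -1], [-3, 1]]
λ = 0, 4

Solve det(A - λI) = 0. For a 2×2 matrix this is λ² - (trace)λ + det = 0.
trace(A) = 3 + 1 = 4.
det(A) = (3)*(1) - (-1)*(-3) = 3 - 3 = 0.
Characteristic equation: λ² - (4)λ + (0) = 0.
Discriminant: (4)² - 4*(0) = 16 - 0 = 16.
Roots: λ = (4 ± √16) / 2 = 0, 4.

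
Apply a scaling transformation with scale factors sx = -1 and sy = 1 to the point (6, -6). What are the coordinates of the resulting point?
(-6, -6)

Scaling matrix:
[[-1, 0], [0, 1]]
Result: (6 × -1, -6 × 1) = (-6, -6)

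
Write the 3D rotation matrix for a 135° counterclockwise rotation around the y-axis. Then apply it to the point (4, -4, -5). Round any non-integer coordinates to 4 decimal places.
R = [[-√2/2, 0, √2/2], [0, 1, 0], [-√2/2, 0, -√2/2]]; R·(4, -4, -5) = (-6.3640, -4.0000, 0.7071)

Rotation matrix for 135° around y-axis:
cos(135°) = -√2/2, sin(135°) = √2/2
R = [[-√2/2, 0, √2/2], [0, 1, 0], [-√2/2, 0, -√2/2]]
Apply to (4, -4, -5): R·[4, -4, -5]ᵀ = (-6.3640, -4.0000, 0.7071)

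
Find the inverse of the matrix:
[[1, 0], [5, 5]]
[[1, 0], [-1, 1/5]]

For [[a,b],[c,d]], inverse = (1/det)·[[d,-b],[-c,a]]
det = 1·5 - 0·5 = 5
Inverse = (1/5)·[[5, 0], [-5, 1]]
        = [[1, 0], [-1, 1/5]]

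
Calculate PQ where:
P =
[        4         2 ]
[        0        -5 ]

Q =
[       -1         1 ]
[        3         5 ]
PQ =
[        2        14 ]
[      -15       -25 ]

Matrix multiplication: (PQ)[i][j] = sum over k of P[i][k] * Q[k][j].
  (PQ)[0][0] = (4)*(-1) + (2)*(3) = 2
  (PQ)[0][1] = (4)*(1) + (2)*(5) = 14
  (PQ)[1][0] = (0)*(-1) + (-5)*(3) = -15
  (PQ)[1][1] = (0)*(1) + (-5)*(5) = -25
PQ =
[        2        14 ]
[      -15       -25 ]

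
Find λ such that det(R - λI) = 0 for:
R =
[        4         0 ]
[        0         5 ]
λ = 4, 5

Solve det(R - λI) = 0. For a 2×2 matrix the characteristic equation is λ² - (trace)λ + det = 0.
trace(R) = a + d = 4 + 5 = 9.
det(R) = a*d - b*c = (4)*(5) - (0)*(0) = 20 - 0 = 20.
Characteristic equation: λ² - (9)λ + (20) = 0.
Discriminant = (9)² - 4*(20) = 81 - 80 = 1.
λ = (9 ± √1) / 2 = (9 ± 1) / 2 = 4, 5.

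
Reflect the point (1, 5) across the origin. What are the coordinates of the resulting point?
(-1, -5)

Reflection across origin: (1, 5) → (-1, -5)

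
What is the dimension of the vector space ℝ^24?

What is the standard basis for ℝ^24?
Dimension = 24; standard basis = {e_1, e_2, e_3, …, e_24}

ℝ^24 is the space of 24-tuples of real numbers; its dimension is 24.
The standard basis consists of 24 vectors: e_1, e_2, e_3, …, e_24, where e_i is the vector with 1 in position i and 0 elsewhere.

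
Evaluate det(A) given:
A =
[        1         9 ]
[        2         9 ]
det(A) = -9

For a 2×2 matrix [[a, b], [c, d]], det = a*d - b*c.
det(A) = (1)*(9) - (9)*(2) = 9 - 18 = -9.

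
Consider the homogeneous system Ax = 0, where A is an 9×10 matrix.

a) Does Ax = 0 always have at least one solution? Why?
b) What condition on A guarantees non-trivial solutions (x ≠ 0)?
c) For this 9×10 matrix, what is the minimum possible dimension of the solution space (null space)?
a) Yes, x = 0 is always a solution. b) When A has linearly dependent columns (rank < n). c) Minimum nullity = 1.

a) x = 0 satisfies A·0 = 0, so the zero vector is always a solution.
b) Non-trivial solutions exist iff the columns of A are linearly dependent, equivalently rank(A) < n (the number of columns).
c) By rank-nullity, rank(A) + nullity(A) = n = 10. Since A has only 9 rows, rank(A) ≤ 9, so nullity(A) ≥ 10 - 9 = 1.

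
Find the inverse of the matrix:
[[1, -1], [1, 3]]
[[3/4, 1/4], [-1/4, 1/4]]

For [[a,b],[c,d]], inverse = (1/det)·[[d,-b],[-c,a]]
det = 1·3 - -1·1 = 4
Inverse = (1/4)·[[3, 1], [-1, 1]]
        = [[3/4, 1/4], [-1/4, 1/4]]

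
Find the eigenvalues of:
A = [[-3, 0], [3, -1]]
λ = -3, -1

Solve det(A - λI) = 0. For a 2×2 matrix this is λ² - (trace)λ + det = 0.
trace(A) = -3 - 1 = -4.
det(A) = (-3)*(-1) - (0)*(3) = 3 - 0 = 3.
Characteristic equation: λ² - (-4)λ + (3) = 0.
Discriminant: (-4)² - 4*(3) = 16 - 12 = 4.
Roots: λ = (-4 ± √4) / 2 = -3, -1.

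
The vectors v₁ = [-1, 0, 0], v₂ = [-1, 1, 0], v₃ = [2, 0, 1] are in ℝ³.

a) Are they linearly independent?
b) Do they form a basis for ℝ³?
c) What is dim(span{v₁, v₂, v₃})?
Yes independent, yes basis, dim = 3

Stack v₁, v₂, v₃ as rows of a 3×3 matrix.
[[-1, 0, 0]; [-1, 1, 0]; [2, 0, 1]] is already lower triangular with nonzero diagonal entries (-1, 1, 1), so its determinant is the product of the diagonal entries, det = (-1)·(1)·(1) = -1 ≠ 0, and the rows are linearly independent.
Three linearly independent vectors in ℝ³ form a basis for ℝ³, so dim(span{v₁,v₂,v₃}) = 3.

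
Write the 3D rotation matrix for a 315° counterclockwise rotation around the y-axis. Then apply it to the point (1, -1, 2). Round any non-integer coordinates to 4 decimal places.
R = [[√2/2, 0, -√2/2], [0, 1, 0], [√2/2, 0, √2/2]]; R·(1, -1, 2) = (-0.7071, -1.0000, 2.1213)

Rotation matrix for 315° around y-axis:
cos(315°) = √2/2, sin(315°) = -√2/2
R = [[√2/2, 0, -√2/2], [0, 1, 0], [√2/2, 0, √2/2]]
Apply to (1, -1, 2): R·[1, -1, 2]ᵀ = (-0.7071, -1.0000, 2.1213)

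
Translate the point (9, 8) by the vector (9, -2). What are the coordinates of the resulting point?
(18, 6)

Translation by (9, -2):
x' = 9 + 9 = 18
y' = 8 + -2 = 6
Homogeneous matrix: [[1, 0, 9], [0, 1, -2], [0, 0, 1]]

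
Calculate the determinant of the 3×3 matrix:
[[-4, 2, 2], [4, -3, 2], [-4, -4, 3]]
-92

Expansion along first row:
det = -4·det([[-3,2],[-4,3]]) - 2·det([[4,2],[-4,3]]) + 2·det([[4,-3],[-4,-4]])
    = -4·(-3·3 - 2·-4) - 2·(4·3 - 2·-4) + 2·(4·-4 - -3·-4)
    = -4·-1 - 2·20 + 2·-28
    = 4 + -40 + -56 = -92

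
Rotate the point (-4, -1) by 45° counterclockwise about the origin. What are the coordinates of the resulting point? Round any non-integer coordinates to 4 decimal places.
(-2.1213, -3.5355)

Rotation matrix R(θ) = [[cos θ, -sin θ], [sin θ, cos θ]]; for θ = 45°:
R = [[√2/2, -√2/2], [√2/2, √2/2]]
Result: R × [-4, -1]ᵀ = [√2/2·-4 + (-√2/2)·-1, √2/2·-4 + (√2/2)·-1]ᵀ = (-2.1213, -3.5355)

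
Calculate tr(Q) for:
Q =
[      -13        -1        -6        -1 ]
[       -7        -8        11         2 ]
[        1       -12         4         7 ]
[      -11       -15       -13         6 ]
tr(Q) = -13 - 8 + 4 + 6 = -11

The trace of a square matrix is the sum of its diagonal entries.
Diagonal entries of Q: Q[0][0] = -13, Q[1][1] = -8, Q[2][2] = 4, Q[3][3] = 6.
tr(Q) = -13 - 8 + 4 + 6 = -11.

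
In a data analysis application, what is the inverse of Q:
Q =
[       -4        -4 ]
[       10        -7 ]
det(Q) = 68
Q⁻¹ =
[    -7/68      1/17 ]
[    -5/34     -1/17 ]

For a 2×2 matrix Q = [[a, b], [c, d]] with det(Q) ≠ 0, Q⁻¹ = (1/det(Q)) * [[d, -b], [-c, a]].
det(Q) = (-4)*(-7) - (-4)*(10) = 28 + 40 = 68.
Q⁻¹ = (1/68) * [[-7, 4], [-10, -4]].
Dividing each entry by 68 and reducing:
Q⁻¹ =
[    -7/68      1/17 ]
[    -5/34     -1/17 ]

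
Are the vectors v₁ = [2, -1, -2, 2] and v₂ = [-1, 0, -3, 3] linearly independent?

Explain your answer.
Yes, linearly independent

Two vectors are linearly dependent iff one is a scalar multiple of the other.
No single scalar k satisfies v₂ = k·v₁ (the ratios of corresponding entries disagree), so v₁ and v₂ are linearly independent.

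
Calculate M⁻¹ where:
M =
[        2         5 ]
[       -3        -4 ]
det(M) = 7
M⁻¹ =
[     -4/7      -5/7 ]
[      3/7       2/7 ]

For a 2×2 matrix M = [[a, b], [c, d]] with det(M) ≠ 0, M⁻¹ = (1/det(M)) * [[d, -b], [-c, a]].
det(M) = (2)*(-4) - (5)*(-3) = -8 + 15 = 7.
M⁻¹ = (1/7) * [[-4, -5], [3, 2]].
Dividing each entry by 7 and reducing:
M⁻¹ =
[     -4/7      -5/7 ]
[      3/7       2/7 ]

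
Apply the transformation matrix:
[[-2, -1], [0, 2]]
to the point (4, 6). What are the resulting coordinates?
(-14, 12)

Matrix multiplication:
[[-2, -1], [0, 2]] × [4, 6]ᵀ
= [-2×4 + -1×6, 0×4 + 2×6]ᵀ
= [-14.0000, 12.0000]ᵀ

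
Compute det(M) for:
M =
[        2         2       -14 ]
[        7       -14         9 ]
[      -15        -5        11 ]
det(M) = 2788

Expand along row 0 (cofactor expansion): det(M) = a*(e*i - f*h) - b*(d*i - f*g) + c*(d*h - e*g), where the 3×3 is [[a, b, c], [d, e, f], [g, h, i]].
Minor M_00 = (-14)*(11) - (9)*(-5) = -154 + 45 = -109.
Minor M_01 = (7)*(11) - (9)*(-15) = 77 + 135 = 212.
Minor M_02 = (7)*(-5) - (-14)*(-15) = -35 - 210 = -245.
det(M) = (2)*(-109) - (2)*(212) + (-14)*(-245) = -218 - 424 + 3430 = 2788.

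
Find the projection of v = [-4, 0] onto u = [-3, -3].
[-2, -2]

The projection of v onto u is proj_u(v) = ((v·u) / (u·u)) · u.
v·u = (-4)*(-3) + (0)*(-3) = 12.
u·u = (-3)*(-3) + (-3)*(-3) = 18.
coefficient = 12 / 18 = 2/3.
proj_u(v) = 2/3 · [-3, -3] = [-2, -2].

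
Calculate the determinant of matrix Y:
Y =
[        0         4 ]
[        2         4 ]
det(Y) = -8

For a 2×2 matrix [[a, b], [c, d]], det = a*d - b*c.
det(Y) = (0)*(4) - (4)*(2) = 0 - 8 = -8.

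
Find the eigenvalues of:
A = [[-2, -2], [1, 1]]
λ = -1, 0

Solve det(A - λI) = 0. For a 2×2 matrix this is λ² - (trace)λ + det = 0.
trace(A) = -2 + 1 = -1.
det(A) = (-2)*(1) - (-2)*(1) = -2 + 2 = 0.
Characteristic equation: λ² - (-1)λ + (0) = 0.
Discriminant: (-1)² - 4*(0) = 1 - 0 = 1.
Roots: λ = (-1 ± √1) / 2 = -1, 0.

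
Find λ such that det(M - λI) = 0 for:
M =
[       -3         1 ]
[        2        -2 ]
λ = -4, -1

Solve det(M - λI) = 0. For a 2×2 matrix the characteristic equation is λ² - (trace)λ + det = 0.
trace(M) = a + d = -3 - 2 = -5.
det(M) = a*d - b*c = (-3)*(-2) - (1)*(2) = 6 - 2 = 4.
Characteristic equation: λ² - (-5)λ + (4) = 0.
Discriminant = (-5)² - 4*(4) = 25 - 16 = 9.
λ = (-5 ± √9) / 2 = (-5 ± 3) / 2 = -4, -1.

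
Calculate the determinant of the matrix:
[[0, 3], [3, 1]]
-9

For a 2×2 matrix [[a, b], [c, d]], det = ad - bc
det = (0)(1) - (3)(3) = 0 - 9 = -9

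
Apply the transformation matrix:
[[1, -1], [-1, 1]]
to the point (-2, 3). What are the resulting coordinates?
(-5, 5)

Matrix multiplication:
[[1, -1], [-1, 1]] × [-2, 3]ᵀ
= [1×-2 + -1×3, -1×-2 + 1×3]ᵀ
= [-5.0000, 5.0000]ᵀ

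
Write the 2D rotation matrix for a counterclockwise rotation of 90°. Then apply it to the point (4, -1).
R = [[0, -1], [1, 0]]; R·(4, -1) = (1, 4)

Rotation matrix formula: R(θ) = [[cos θ, -sin θ], [sin θ, cos θ]]
For θ = 90°:
cos(90°) = 0
sin(90°) = 1
R = [[0, -1], [1, 0]]
Apply to (4, -1): [0·4 + (-1)·-1, 1·4 + 0·-1] = (1, 4)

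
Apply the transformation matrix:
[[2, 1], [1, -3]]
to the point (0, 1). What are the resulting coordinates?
(1, -3)

Matrix multiplication:
[[2, 1], [1, -3]] × [0, 1]ᵀ
= [2×0 + 1×1, 1×0 + -3×1]ᵀ
= [1.0000, -3.0000]ᵀ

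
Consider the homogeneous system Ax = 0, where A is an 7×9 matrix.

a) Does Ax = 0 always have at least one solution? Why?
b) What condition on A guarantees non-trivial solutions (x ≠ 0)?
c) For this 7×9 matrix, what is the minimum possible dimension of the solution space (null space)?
a) Yes, x = 0 is always a solution. b) When A has linearly dependent columns (rank < n). c) Minimum nullity = 2.

a) x = 0 satisfies A·0 = 0, so the zero vector is always a solution.
b) Non-trivial solutions exist iff the columns of A are linearly dependent, equivalently rank(A) < n (the number of columns).
c) By rank-nullity, rank(A) + nullity(A) = n = 9. Since A has only 7 rows, rank(A) ≤ 7, so nullity(A) ≥ 9 - 7 = 2.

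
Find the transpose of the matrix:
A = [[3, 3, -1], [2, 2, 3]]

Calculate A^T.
[[3, 2], [3, 2], [-1, 3]]

The transpose sends entry (i,j) to (j,i); rows become columns.
Row 0 of A: [3, 3, -1] -> column 0 of A^T.
Row 1 of A: [2, 2, 3] -> column 1 of A^T.
A^T = [[3, 2], [3, 2], [-1, 3]]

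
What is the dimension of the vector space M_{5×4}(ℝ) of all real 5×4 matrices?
Dimension = 20

A real 5×4 matrix is determined by its 5·4 = 20 independent entries.
A standard basis is {E_ij : 1 ≤ i ≤ 5, 1 ≤ j ≤ 4}, where E_ij has a 1 in position (i, j) and 0 elsewhere — there are 20 such matrices, and they are linearly independent and span M_{5×4}(ℝ).
Therefore dim(M_{5×4}(ℝ)) = 20.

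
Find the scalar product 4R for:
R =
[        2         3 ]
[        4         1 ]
4R =
[        8        12 ]
[       16         4 ]

Scalar multiplication is elementwise: (4R)[i][j] = 4 * R[i][j].
  (4R)[0][0] = 4 * (2) = 8
  (4R)[0][1] = 4 * (3) = 12
  (4R)[1][0] = 4 * (4) = 16
  (4R)[1][1] = 4 * (1) = 4
4R =
[        8        12 ]
[       16         4 ]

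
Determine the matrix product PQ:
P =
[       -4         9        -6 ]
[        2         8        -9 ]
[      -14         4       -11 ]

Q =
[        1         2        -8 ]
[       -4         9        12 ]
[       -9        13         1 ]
PQ =
[       14        -5       134 ]
[       51       -41        71 ]
[       69      -135       149 ]

Matrix multiplication: (PQ)[i][j] = sum over k of P[i][k] * Q[k][j].
  (PQ)[0][0] = (-4)*(1) + (9)*(-4) + (-6)*(-9) = 14
  (PQ)[0][1] = (-4)*(2) + (9)*(9) + (-6)*(13) = -5
  (PQ)[0][2] = (-4)*(-8) + (9)*(12) + (-6)*(1) = 134
  (PQ)[1][0] = (2)*(1) + (8)*(-4) + (-9)*(-9) = 51
  (PQ)[1][1] = (2)*(2) + (8)*(9) + (-9)*(13) = -41
  (PQ)[1][2] = (2)*(-8) + (8)*(12) + (-9)*(1) = 71
  (PQ)[2][0] = (-14)*(1) + (4)*(-4) + (-11)*(-9) = 69
  (PQ)[2][1] = (-14)*(2) + (4)*(9) + (-11)*(13) = -135
  (PQ)[2][2] = (-14)*(-8) + (4)*(12) + (-11)*(1) = 149
PQ =
[       14        -5       134 ]
[       51       -41        71 ]
[       69      -135       149 ]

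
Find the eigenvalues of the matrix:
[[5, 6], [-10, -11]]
λ = -5 and λ = -1

Characteristic equation: det(A - λI) = 0
λ² - (trace)λ + (det) = 0
λ² - (-6)λ + (5) = 0
λ² + 6λ + 5 = 0
Solving: λ = -5, -1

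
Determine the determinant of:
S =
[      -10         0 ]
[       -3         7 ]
det(S) = -70

For a 2×2 matrix [[a, b], [c, d]], det = a*d - b*c.
det(S) = (-10)*(7) - (0)*(-3) = -70 - 0 = -70.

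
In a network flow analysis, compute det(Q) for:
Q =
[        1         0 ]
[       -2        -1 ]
det(Q) = -1

For a 2×2 matrix [[a, b], [c, d]], det = a*d - b*c.
det(Q) = (1)*(-1) - (0)*(-2) = -1 - 0 = -1.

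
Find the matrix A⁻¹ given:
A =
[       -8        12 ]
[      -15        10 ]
det(A) = 100
A⁻¹ =
[     1/10     -3/25 ]
[     3/20     -2/25 ]

For a 2×2 matrix A = [[a, b], [c, d]] with det(A) ≠ 0, A⁻¹ = (1/det(A)) * [[d, -b], [-c, a]].
det(A) = (-8)*(10) - (12)*(-15) = -80 + 180 = 100.
A⁻¹ = (1/100) * [[10, -12], [15, -8]].
Dividing each entry by 100 and reducing:
A⁻¹ =
[     1/10     -3/25 ]
[     3/20     -2/25 ]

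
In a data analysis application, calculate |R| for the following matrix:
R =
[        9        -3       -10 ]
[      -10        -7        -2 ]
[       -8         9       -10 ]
det(R) = 2504

Expand along row 0 (cofactor expansion): det(R) = a*(e*i - f*h) - b*(d*i - f*g) + c*(d*h - e*g), where the 3×3 is [[a, b, c], [d, e, f], [g, h, i]].
Minor M_00 = (-7)*(-10) - (-2)*(9) = 70 + 18 = 88.
Minor M_01 = (-10)*(-10) - (-2)*(-8) = 100 - 16 = 84.
Minor M_02 = (-10)*(9) - (-7)*(-8) = -90 - 56 = -146.
det(R) = (9)*(88) - (-3)*(84) + (-10)*(-146) = 792 + 252 + 1460 = 2504.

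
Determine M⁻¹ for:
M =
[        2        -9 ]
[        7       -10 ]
det(M) = 43
M⁻¹ =
[   -10/43      9/43 ]
[    -7/43      2/43 ]

For a 2×2 matrix M = [[a, b], [c, d]] with det(M) ≠ 0, M⁻¹ = (1/det(M)) * [[d, -b], [-c, a]].
det(M) = (2)*(-10) - (-9)*(7) = -20 + 63 = 43.
M⁻¹ = (1/43) * [[-10, 9], [-7, 2]].
Dividing each entry by 43 and reducing:
M⁻¹ =
[   -10/43      9/43 ]
[    -7/43      2/43 ]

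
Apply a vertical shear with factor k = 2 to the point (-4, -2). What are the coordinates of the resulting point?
(-4, -10)

Shear matrix for vertical shear with factor k = 2:
[[1, 0], [2, 1]]
Result: (-4, -2) → (-4, -10)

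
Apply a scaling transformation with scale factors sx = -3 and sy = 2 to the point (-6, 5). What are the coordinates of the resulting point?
(18, 10)

Scaling matrix:
[[-3, 0], [0, 2]]
Result: (-6 × -3, 5 × 2) = (18, 10)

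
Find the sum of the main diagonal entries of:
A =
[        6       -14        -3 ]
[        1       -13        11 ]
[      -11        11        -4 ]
tr(A) = 6 - 13 - 4 = -11

The trace of a square matrix is the sum of its diagonal entries.
Diagonal entries of A: A[0][0] = 6, A[1][1] = -13, A[2][2] = -4.
tr(A) = 6 - 13 - 4 = -11.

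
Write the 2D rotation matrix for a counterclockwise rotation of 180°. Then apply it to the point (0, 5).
R = [[-1, 0], [0, -1]]; R·(0, 5) = (0, -5)

Rotation matrix formula: R(θ) = [[cos θ, -sin θ], [sin θ, cos θ]]
For θ = 180°:
cos(180°) = -1
sin(180°) = 0
R = [[-1, 0], [0, -1]]
Apply to (0, 5): [-1·0 + (0)·5, 0·0 + -1·5] = (0, -5)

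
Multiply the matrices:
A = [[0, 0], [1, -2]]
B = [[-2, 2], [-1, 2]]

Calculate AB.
[[0, 0], [0, -2]]

Each entry (i,j) of AB = sum over k of A[i][k]*B[k][j].
(AB)[0][0] = (0)*(-2) + (0)*(-1) = 0
(AB)[0][1] = (0)*(2) + (0)*(2) = 0
(AB)[1][0] = (1)*(-2) + (-2)*(-1) = 0
(AB)[1][1] = (1)*(2) + (-2)*(2) = -2
AB = [[0, 0], [0, -2]]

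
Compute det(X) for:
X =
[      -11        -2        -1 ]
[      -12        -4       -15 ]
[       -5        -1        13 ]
det(X) = 283

Expand along row 0 (cofactor expansion): det(X) = a*(e*i - f*h) - b*(d*i - f*g) + c*(d*h - e*g), where the 3×3 is [[a, b, c], [d, e, f], [g, h, i]].
Minor M_00 = (-4)*(13) - (-15)*(-1) = -52 - 15 = -67.
Minor M_01 = (-12)*(13) - (-15)*(-5) = -156 - 75 = -231.
Minor M_02 = (-12)*(-1) - (-4)*(-5) = 12 - 20 = -8.
det(X) = (-11)*(-67) - (-2)*(-231) + (-1)*(-8) = 737 - 462 + 8 = 283.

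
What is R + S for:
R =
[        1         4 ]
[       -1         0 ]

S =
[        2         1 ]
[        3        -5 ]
R + S =
[        3         5 ]
[        2        -5 ]

Matrix addition is elementwise: (R+S)[i][j] = R[i][j] + S[i][j].
  (R+S)[0][0] = (1) + (2) = 3
  (R+S)[0][1] = (4) + (1) = 5
  (R+S)[1][0] = (-1) + (3) = 2
  (R+S)[1][1] = (0) + (-5) = -5
R + S =
[        3         5 ]
[        2        -5 ]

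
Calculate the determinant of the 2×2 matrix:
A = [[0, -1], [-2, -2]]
-2

For A = [[a, b], [c, d]], det(A) = a*d - b*c.
det(A) = (0)*(-2) - (-1)*(-2) = 0 - 2 = -2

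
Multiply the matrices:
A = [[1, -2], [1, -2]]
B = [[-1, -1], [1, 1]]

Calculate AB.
[[-3, -3], [-3, -3]]

Each entry (i,j) of AB = sum over k of A[i][k]*B[k][j].
(AB)[0][0] = (1)*(-1) + (-2)*(1) = -3
(AB)[0][1] = (1)*(-1) + (-2)*(1) = -3
(AB)[1][0] = (1)*(-1) + (-2)*(1) = -3
(AB)[1][1] = (1)*(-1) + (-2)*(1) = -3
AB = [[-3, -3], [-3, -3]]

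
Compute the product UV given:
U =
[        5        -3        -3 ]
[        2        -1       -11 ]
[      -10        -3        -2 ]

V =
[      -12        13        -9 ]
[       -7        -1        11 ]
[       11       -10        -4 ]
UV =
[      -72        98       -66 ]
[     -138       137        15 ]
[      119      -107        65 ]

Matrix multiplication: (UV)[i][j] = sum over k of U[i][k] * V[k][j].
  (UV)[0][0] = (5)*(-12) + (-3)*(-7) + (-3)*(11) = -72
  (UV)[0][1] = (5)*(13) + (-3)*(-1) + (-3)*(-10) = 98
  (UV)[0][2] = (5)*(-9) + (-3)*(11) + (-3)*(-4) = -66
  (UV)[1][0] = (2)*(-12) + (-1)*(-7) + (-11)*(11) = -138
  (UV)[1][1] = (2)*(13) + (-1)*(-1) + (-11)*(-10) = 137
  (UV)[1][2] = (2)*(-9) + (-1)*(11) + (-11)*(-4) = 15
  (UV)[2][0] = (-10)*(-12) + (-3)*(-7) + (-2)*(11) = 119
  (UV)[2][1] = (-10)*(13) + (-3)*(-1) + (-2)*(-10) = -107
  (UV)[2][2] = (-10)*(-9) + (-3)*(11) + (-2)*(-4) = 65
UV =
[      -72        98       -66 ]
[     -138       137        15 ]
[      119      -107        65 ]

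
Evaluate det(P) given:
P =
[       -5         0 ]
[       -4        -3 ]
det(P) = 15

For a 2×2 matrix [[a, b], [c, d]], det = a*d - b*c.
det(P) = (-5)*(-3) - (0)*(-4) = 15 - 0 = 15.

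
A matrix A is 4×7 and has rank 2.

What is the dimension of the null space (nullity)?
5

The rank-nullity theorem for an m×n matrix states:
rank(A) + nullity(A) = n (the number of columns).
Here n = 7 and rank(A) = 2, so nullity(A) = 7 - 2 = 5.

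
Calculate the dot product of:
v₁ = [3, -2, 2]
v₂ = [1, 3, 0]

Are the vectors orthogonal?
-3, No

The dot product is the sum of products of corresponding components.
v₁·v₂ = (3)*(1) + (-2)*(3) + (2)*(0) = 3 - 6 + 0 = -3.
Two vectors are orthogonal iff their dot product is 0; here the dot product is -3, so the vectors are not orthogonal.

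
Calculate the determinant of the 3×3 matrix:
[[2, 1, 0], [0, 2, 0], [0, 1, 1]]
4

Expansion along first row:
det = 2·det([[2,0],[1,1]]) - 1·det([[0,0],[0,1]]) + 0·det([[0,2],[0,1]])
    = 2·(2·1 - 0·1) - 1·(0·1 - 0·0) + 0·(0·1 - 2·0)
    = 2·2 - 1·0 + 0·0
    = 4 + 0 + 0 = 4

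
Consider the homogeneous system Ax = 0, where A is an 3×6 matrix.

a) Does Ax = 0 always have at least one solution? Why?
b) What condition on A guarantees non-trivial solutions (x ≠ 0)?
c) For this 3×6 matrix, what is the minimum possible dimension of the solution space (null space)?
a) Yes, x = 0 is always a solution. b) When A has linearly dependent columns (rank < n). c) Minimum nullity = 3.

a) x = 0 satisfies A·0 = 0, so the zero vector is always a solution.
b) Non-trivial solutions exist iff the columns of A are linearly dependent, equivalently rank(A) < n (the number of columns).
c) By rank-nullity, rank(A) + nullity(A) = n = 6. Since A has only 3 rows, rank(A) ≤ 3, so nullity(A) ≥ 6 - 3 = 3.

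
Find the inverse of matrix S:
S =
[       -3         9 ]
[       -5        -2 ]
det(S) = 51
S⁻¹ =
[    -2/51     -3/17 ]
[     5/51     -1/17 ]

For a 2×2 matrix S = [[a, b], [c, d]] with det(S) ≠ 0, S⁻¹ = (1/det(S)) * [[d, -b], [-c, a]].
det(S) = (-3)*(-2) - (9)*(-5) = 6 + 45 = 51.
S⁻¹ = (1/51) * [[-2, -9], [5, -3]].
Dividing each entry by 51 and reducing:
S⁻¹ =
[    -2/51     -3/17 ]
[     5/51     -1/17 ]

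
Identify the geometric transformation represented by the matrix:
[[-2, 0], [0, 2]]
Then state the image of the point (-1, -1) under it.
non-uniform scaling by (-2, 2); image of (-1, -1) is (2, -2)

This is diagonal with distinct entries, so it scales the x-axis by -2 and the y-axis by 2.
The matrix [[-2, 0], [0, 2]] represents: non-uniform scaling by (-2, 2).
Applying it to (-1, -1): [-2·-1 + 0·-1, 0·-1 + 2·-1] = (2, -2).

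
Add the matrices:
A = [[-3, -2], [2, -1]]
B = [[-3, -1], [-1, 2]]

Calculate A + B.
[[-6, -3], [1, 1]]

Add corresponding elements:
(-3)+(-3)=-6
(-2)+(-1)=-3
(2)+(-1)=1
(-1)+(2)=1
A + B = [[-6, -3], [1, 1]]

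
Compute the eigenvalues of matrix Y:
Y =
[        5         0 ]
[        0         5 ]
λ = 5, 5

Solve det(Y - λI) = 0. For a 2×2 matrix the characteristic equation is λ² - (trace)λ + det = 0.
trace(Y) = a + d = 5 + 5 = 10.
det(Y) = a*d - b*c = (5)*(5) - (0)*(0) = 25 - 0 = 25.
Characteristic equation: λ² - (10)λ + (25) = 0.
Discriminant = (10)² - 4*(25) = 100 - 100 = 0.
λ = (10 ± √0) / 2 = (10 ± 0) / 2 = 5, 5.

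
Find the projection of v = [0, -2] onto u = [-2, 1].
[4/5, -2/5]

The projection of v onto u is proj_u(v) = ((v·u) / (u·u)) · u.
v·u = (0)*(-2) + (-2)*(1) = -2.
u·u = (-2)*(-2) + (1)*(1) = 5.
coefficient = -2 / 5 = -2/5.
proj_u(v) = -2/5 · [-2, 1] = [4/5, -2/5].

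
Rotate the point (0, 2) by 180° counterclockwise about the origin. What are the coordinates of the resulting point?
(0, -2)

Rotation matrix R(θ) = [[cos θ, -sin θ], [sin θ, cos θ]]; for θ = 180°:
R = [[-1, 0], [0, -1]]
Result: R × [0, 2]ᵀ = [-1·0 + (0)·2, 0·0 + (-1)·2]ᵀ = (0, -2)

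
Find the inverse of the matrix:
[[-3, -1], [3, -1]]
[[-1/6, 1/6], [-1/2, -1/2]]

For [[a,b],[c,d]], inverse = (1/det)·[[d,-b],[-c,a]]
det = -3·-1 - -1·3 = 6
Inverse = (1/6)·[[-1, 1], [-3, -3]]
        = [[-1/6, 1/6], [-1/2, -1/2]]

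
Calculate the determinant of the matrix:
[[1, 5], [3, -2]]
-17

For a 2×2 matrix [[a, b], [c, d]], det = ad - bc
det = (1)(-2) - (5)(3) = -2 - 15 = -17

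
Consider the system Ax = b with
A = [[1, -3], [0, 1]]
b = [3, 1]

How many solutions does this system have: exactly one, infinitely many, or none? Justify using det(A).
Exactly one solution

Compute det(A) = (1)*(1) - (-3)*(0) = 1.
Because det(A) ≠ 0, A is invertible and Ax = b has a unique solution for every b (here x = A⁻¹ b).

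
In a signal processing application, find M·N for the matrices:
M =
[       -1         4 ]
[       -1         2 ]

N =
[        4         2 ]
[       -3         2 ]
MN =
[      -16         6 ]
[      -10         2 ]

Matrix multiplication: (MN)[i][j] = sum over k of M[i][k] * N[k][j].
  (MN)[0][0] = (-1)*(4) + (4)*(-3) = -16
  (MN)[0][1] = (-1)*(2) + (4)*(2) = 6
  (MN)[1][0] = (-1)*(4) + (2)*(-3) = -10
  (MN)[1][1] = (-1)*(2) + (2)*(2) = 2
MN =
[      -16         6 ]
[      -10         2 ]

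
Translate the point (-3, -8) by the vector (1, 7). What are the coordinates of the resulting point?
(-2, -1)

Translation by (1, 7):
x' = -3 + 1 = -2
y' = -8 + 7 = -1
Homogeneous matrix: [[1, 0, 1], [0, 1, 7], [0, 0, 1]]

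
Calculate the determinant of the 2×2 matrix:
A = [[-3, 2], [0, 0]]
0

For A = [[a, b], [c, d]], det(A) = a*d - b*c.
det(A) = (-3)*(0) - (2)*(0) = 0 - 0 = 0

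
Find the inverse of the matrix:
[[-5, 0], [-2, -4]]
[[-1/5, 0], [1/10, -1/4]]

For [[a,b],[c,d]], inverse = (1/det)·[[d,-b],[-c,a]]
det = -5·-4 - 0·-2 = 20
Inverse = (1/20)·[[-4, 0], [2, -5]]
        = [[-1/5, 0], [1/10, -1/4]]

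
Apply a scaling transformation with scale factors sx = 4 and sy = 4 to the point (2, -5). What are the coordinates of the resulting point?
(8, -20)

Scaling matrix:
[[4, 0], [0, 4]]
Result: (2 × 4, -5 × 4) = (8, -20)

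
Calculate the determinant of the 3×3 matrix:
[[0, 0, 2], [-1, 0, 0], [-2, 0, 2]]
0

Expansion along first row:
det = 0·det([[0,0],[0,2]]) - 0·det([[-1,0],[-2,2]]) + 2·det([[-1,0],[-2,0]])
    = 0·(0·2 - 0·0) - 0·(-1·2 - 0·-2) + 2·(-1·0 - 0·-2)
    = 0·0 - 0·-2 + 2·0
    = 0 + 0 + 0 = 0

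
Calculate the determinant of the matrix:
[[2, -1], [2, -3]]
-4

For a 2×2 matrix [[a, b], [c, d]], det = ad - bc
det = (2)(-3) - (-1)(2) = -6 - -2 = -4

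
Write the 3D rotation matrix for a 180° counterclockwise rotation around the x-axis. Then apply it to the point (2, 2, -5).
R = [[1, 0, 0], [0, -1, 0], [0, 0, -1]]; R·(2, 2, -5) = (2, -2, 5)

Rotation matrix for 180° around x-axis:
cos(180°) = -1, sin(180°) = 0
R = [[1, 0, 0], [0, -1, 0], [0, 0, -1]]
Apply to (2, 2, -5): R·[2, 2, -5]ᵀ = (2, -2, 5)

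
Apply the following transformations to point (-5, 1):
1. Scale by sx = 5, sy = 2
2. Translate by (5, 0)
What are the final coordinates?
(-20, 2)

Step 1: Scale (-5, 1) by (sx, sy) = (5, 2) → (-25, 2)
Step 2: Translate by (5, 0) → (-20, 2)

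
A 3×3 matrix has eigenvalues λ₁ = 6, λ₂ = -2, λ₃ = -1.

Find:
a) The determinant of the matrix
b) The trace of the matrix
det = 12, trace = 3

Two standard eigenvalue identities:
- det(A) equals the product of the eigenvalues (counted with multiplicity).
- trace(A) equals the sum of the eigenvalues.
det(A) = (6)*(-2)*(-1) = 12.
trace(A) = 6 - 2 - 1 = 3.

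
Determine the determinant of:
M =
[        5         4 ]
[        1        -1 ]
det(M) = -9

For a 2×2 matrix [[a, b], [c, d]], det = a*d - b*c.
det(M) = (5)*(-1) - (4)*(1) = -5 - 4 = -9.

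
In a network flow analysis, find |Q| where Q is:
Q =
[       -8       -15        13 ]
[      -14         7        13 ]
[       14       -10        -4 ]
det(Q) = -2160

Expand along row 0 (cofactor expansion): det(Q) = a*(e*i - f*h) - b*(d*i - f*g) + c*(d*h - e*g), where the 3×3 is [[a, b, c], [d, e, f], [g, h, i]].
Minor M_00 = (7)*(-4) - (13)*(-10) = -28 + 130 = 102.
Minor M_01 = (-14)*(-4) - (13)*(14) = 56 - 182 = -126.
Minor M_02 = (-14)*(-10) - (7)*(14) = 140 - 98 = 42.
det(Q) = (-8)*(102) - (-15)*(-126) + (13)*(42) = -816 - 1890 + 546 = -2160.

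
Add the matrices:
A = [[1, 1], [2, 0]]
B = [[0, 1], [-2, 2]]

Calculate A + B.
[[1, 2], [0, 2]]

Add corresponding elements:
(1)+(0)=1
(1)+(1)=2
(2)+(-2)=0
(0)+(2)=2
A + B = [[1, 2], [0, 2]]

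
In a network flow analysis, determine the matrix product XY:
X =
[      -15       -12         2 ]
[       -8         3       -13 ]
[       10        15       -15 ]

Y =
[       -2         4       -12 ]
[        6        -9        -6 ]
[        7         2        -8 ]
XY =
[      -28        52       236 ]
[      -57       -85       182 ]
[      -35      -125       -90 ]

Matrix multiplication: (XY)[i][j] = sum over k of X[i][k] * Y[k][j].
  (XY)[0][0] = (-15)*(-2) + (-12)*(6) + (2)*(7) = -28
  (XY)[0][1] = (-15)*(4) + (-12)*(-9) + (2)*(2) = 52
  (XY)[0][2] = (-15)*(-12) + (-12)*(-6) + (2)*(-8) = 236
  (XY)[1][0] = (-8)*(-2) + (3)*(6) + (-13)*(7) = -57
  (XY)[1][1] = (-8)*(4) + (3)*(-9) + (-13)*(2) = -85
  (XY)[1][2] = (-8)*(-12) + (3)*(-6) + (-13)*(-8) = 182
  (XY)[2][0] = (10)*(-2) + (15)*(6) + (-15)*(7) = -35
  (XY)[2][1] = (10)*(4) + (15)*(-9) + (-15)*(2) = -125
  (XY)[2][2] = (10)*(-12) + (15)*(-6) + (-15)*(-8) = -90
XY =
[      -28        52       236 ]
[      -57       -85       182 ]
[      -35      -125       -90 ]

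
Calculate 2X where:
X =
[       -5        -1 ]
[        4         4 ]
2X =
[      -10        -2 ]
[        8         8 ]

Scalar multiplication is elementwise: (2X)[i][j] = 2 * X[i][j].
  (2X)[0][0] = 2 * (-5) = -10
  (2X)[0][1] = 2 * (-1) = -2
  (2X)[1][0] = 2 * (4) = 8
  (2X)[1][1] = 2 * (4) = 8
2X =
[      -10        -2 ]
[        8         8 ]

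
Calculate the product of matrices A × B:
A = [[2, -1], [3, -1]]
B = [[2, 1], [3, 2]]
[[1, 0], [3, 1]]

Matrix multiplication:
C[0][0] = 2×2 + -1×3 = 1
C[0][1] = 2×1 + -1×2 = 0
C[1][0] = 3×2 + -1×3 = 3
C[1][1] = 3×1 + -1×2 = 1
Result: [[1, 0], [3, 1]]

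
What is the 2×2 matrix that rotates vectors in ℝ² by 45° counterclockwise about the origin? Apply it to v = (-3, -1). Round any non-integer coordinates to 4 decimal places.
R = [[√2/2, -√2/2], [√2/2, √2/2]]; R·v = (-1.4142, -2.8284)

A counterclockwise rotation by angle θ in ℝ² has matrix R(θ) = [[cos θ, -sin θ], [sin θ, cos θ]].
For θ = 45°: cos θ = √2/2, sin θ = √2/2.
R(45°) = [[√2/2, -√2/2], [√2/2, √2/2]].
R·v = [√2/2·-3 + (-√2/2)·-1, √2/2·-3 + √2/2·-1] = (-1.4142, -2.8284).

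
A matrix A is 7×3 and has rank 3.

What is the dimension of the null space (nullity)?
0

The rank-nullity theorem for an m×n matrix states:
rank(A) + nullity(A) = n (the number of columns).
Here n = 3 and rank(A) = 3, so nullity(A) = 3 - 3 = 0.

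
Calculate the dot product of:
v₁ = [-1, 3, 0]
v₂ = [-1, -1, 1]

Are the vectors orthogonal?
-2, No

The dot product is the sum of products of corresponding components.
v₁·v₂ = (-1)*(-1) + (3)*(-1) + (0)*(1) = 1 - 3 + 0 = -2.
Two vectors are orthogonal iff their dot product is 0; here the dot product is -2, so the vectors are not orthogonal.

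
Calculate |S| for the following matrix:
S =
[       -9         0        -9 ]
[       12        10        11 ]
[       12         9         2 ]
det(S) = 819

Expand along row 0 (cofactor expansion): det(S) = a*(e*i - f*h) - b*(d*i - f*g) + c*(d*h - e*g), where the 3×3 is [[a, b, c], [d, e, f], [g, h, i]].
Minor M_00 = (10)*(2) - (11)*(9) = 20 - 99 = -79.
Minor M_01 = (12)*(2) - (11)*(12) = 24 - 132 = -108.
Minor M_02 = (12)*(9) - (10)*(12) = 108 - 120 = -12.
det(S) = (-9)*(-79) - (0)*(-108) + (-9)*(-12) = 711 + 0 + 108 = 819.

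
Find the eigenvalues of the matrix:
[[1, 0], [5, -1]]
λ = -1 and λ = 1

Characteristic equation: det(A - λI) = 0
λ² - (trace)λ + (det) = 0
λ² - (0)λ + (-1) = 0
λ² - 0λ - 1 = 0
Solving: λ = -1, 1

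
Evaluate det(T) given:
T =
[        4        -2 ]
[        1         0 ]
det(T) = 2

For a 2×2 matrix [[a, b], [c, d]], det = a*d - b*c.
det(T) = (4)*(0) - (-2)*(1) = 0 + 2 = 2.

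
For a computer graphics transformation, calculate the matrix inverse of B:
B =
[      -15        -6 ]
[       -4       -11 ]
det(B) = 141
B⁻¹ =
[  -11/141      2/47 ]
[    4/141     -5/47 ]

For a 2×2 matrix B = [[a, b], [c, d]] with det(B) ≠ 0, B⁻¹ = (1/det(B)) * [[d, -b], [-c, a]].
det(B) = (-15)*(-11) - (-6)*(-4) = 165 - 24 = 141.
B⁻¹ = (1/141) * [[-11, 6], [4, -15]].
Dividing each entry by 141 and reducing:
B⁻¹ =
[  -11/141      2/47 ]
[    4/141     -5/47 ]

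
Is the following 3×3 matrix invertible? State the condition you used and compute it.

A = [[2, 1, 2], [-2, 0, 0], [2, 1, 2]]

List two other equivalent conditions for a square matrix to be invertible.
No, not invertible; det(A) = 0 (two rows are equal, so the rows are linearly dependent). Equivalent conditions (failing for this A): rank(A) < 3; Ax = 0 has non-trivial solutions; 0 is an eigenvalue; the columns are linearly dependent.

To check invertibility, compute det(A).
In this matrix, row 0 and the last row are identical, so one row is a scalar multiple of another and the rows are linearly dependent.
A matrix with linearly dependent rows has det = 0 and is not invertible.
Equivalent failed conditions:
- rank(A) < 3.
- Ax = 0 has non-trivial solutions.
- 0 is an eigenvalue.
- The columns are linearly dependent.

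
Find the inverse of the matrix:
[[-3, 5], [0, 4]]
[[-1/3, 5/12], [0, 1/4]]

For [[a,b],[c,d]], inverse = (1/det)·[[d,-b],[-c,a]]
det = -3·4 - 5·0 = -12
Inverse = (1/-12)·[[4, -5], [0, -3]]
        = [[-1/3, 5/12], [0, 1/4]]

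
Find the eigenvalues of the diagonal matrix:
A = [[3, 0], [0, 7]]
λ₁ = 3, λ₂ = 7

The characteristic polynomial of A is det(A - λI) = (3 - λ)(7 - λ) = 0.
The roots are λ = 3 and λ = 7, so the eigenvalues are the diagonal entries.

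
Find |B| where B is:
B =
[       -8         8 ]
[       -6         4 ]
det(B) = 16

For a 2×2 matrix [[a, b], [c, d]], det = a*d - b*c.
det(B) = (-8)*(4) - (8)*(-6) = -32 + 48 = 16.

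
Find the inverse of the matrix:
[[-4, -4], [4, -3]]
[[-3/28, 1/7], [-1/7, -1/7]]

For [[a,b],[c,d]], inverse = (1/det)·[[d,-b],[-c,a]]
det = -4·-3 - -4·4 = 28
Inverse = (1/28)·[[-3, 4], [-4, -4]]
        = [[-3/28, 1/7], [-1/7, -1/7]]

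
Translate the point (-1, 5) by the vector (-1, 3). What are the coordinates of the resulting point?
(-2, 8)

Translation by (-1, 3):
x' = -1 + -1 = -2
y' = 5 + 3 = 8
Homogeneous matrix: [[1, 0, -1], [0, 1, 3], [0, 0, 1]]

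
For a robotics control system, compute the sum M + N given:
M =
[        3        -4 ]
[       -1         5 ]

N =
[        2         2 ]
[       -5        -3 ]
M + N =
[        5        -2 ]
[       -6         2 ]

Matrix addition is elementwise: (M+N)[i][j] = M[i][j] + N[i][j].
  (M+N)[0][0] = (3) + (2) = 5
  (M+N)[0][1] = (-4) + (2) = -2
  (M+N)[1][0] = (-1) + (-5) = -6
  (M+N)[1][1] = (5) + (-3) = 2
M + N =
[        5        -2 ]
[       -6         2 ]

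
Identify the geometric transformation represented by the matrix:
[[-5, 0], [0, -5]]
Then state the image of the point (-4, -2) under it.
uniform scaling by factor -5; image of (-4, -2) is (20, 10)

This is a diagonal matrix with equal entries -5, so it scales both axes by the same factor -5.
The matrix [[-5, 0], [0, -5]] represents: uniform scaling by factor -5.
Applying it to (-4, -2): [-5·-4 + 0·-2, 0·-4 + -5·-2] = (20, 10).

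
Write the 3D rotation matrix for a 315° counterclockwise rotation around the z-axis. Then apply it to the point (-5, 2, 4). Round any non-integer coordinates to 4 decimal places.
R = [[√2/2, √2/2, 0], [-√2/2, √2/2, 0], [0, 0, 1]]; R·(-5, 2, 4) = (-2.1213, 4.9497, 4.0000)

Rotation matrix for 315° around z-axis:
cos(315°) = √2/2, sin(315°) = -√2/2
R = [[√2/2, √2/2, 0], [-√2/2, √2/2, 0], [0, 0, 1]]
Apply to (-5, 2, 4): R·[-5, 2, 4]ᵀ = (-2.1213, 4.9497, 4.0000)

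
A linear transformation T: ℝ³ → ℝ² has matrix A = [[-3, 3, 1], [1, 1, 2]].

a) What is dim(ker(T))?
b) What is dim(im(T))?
dim(ker) = 1, dim(im) = 2

The two rows are not scalar multiples of one another (no single k satisfies row 2 = k × row 1), so they are linearly independent.
Thus rank(A) = 2.
dim(im(T)) = rank(A) = 2.
By the rank-nullity theorem applied to T: ℝ³ → ℝ², rank(A) + nullity(A) = 3 (the domain dimension), so dim(ker(T)) = 3 - 2 = 1.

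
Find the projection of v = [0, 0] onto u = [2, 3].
[0, 0]

The projection of v onto u is proj_u(v) = ((v·u) / (u·u)) · u.
v·u = (0)*(2) + (0)*(3) = 0.
u·u = (2)*(2) + (3)*(3) = 13.
coefficient = 0 / 13 = 0.
proj_u(v) = 0 · [2, 3] = [0, 0].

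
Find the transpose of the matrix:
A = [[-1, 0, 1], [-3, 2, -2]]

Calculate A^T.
[[-1, -3], [0, 2], [1, -2]]

The transpose sends entry (i,j) to (j,i); rows become columns.
Row 0 of A: [-1, 0, 1] -> column 0 of A^T.
Row 1 of A: [-3, 2, -2] -> column 1 of A^T.
A^T = [[-1, -3], [0, 2], [1, -2]]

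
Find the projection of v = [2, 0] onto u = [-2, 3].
[8/13, -12/13]

The projection of v onto u is proj_u(v) = ((v·u) / (u·u)) · u.
v·u = (2)*(-2) + (0)*(3) = -4.
u·u = (-2)*(-2) + (3)*(3) = 13.
coefficient = -4 / 13 = -4/13.
proj_u(v) = -4/13 · [-2, 3] = [8/13, -12/13].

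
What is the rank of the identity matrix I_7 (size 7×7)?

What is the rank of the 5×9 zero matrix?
rank(I_7) = 7, rank(0) = 0

The identity I_7 has 7 columns that are the standard basis vectors e_1, …, e_7. These are linearly independent, so all 7 columns are pivots and rank(I_7) = 7.
The 5×9 zero matrix has every entry zero, so every row is the zero row and there are no pivots; rank(0) = 0.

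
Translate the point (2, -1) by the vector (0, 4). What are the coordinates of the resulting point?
(2, 3)

Translation by (0, 4):
x' = 2 + 0 = 2
y' = -1 + 4 = 3
Homogeneous matrix: [[1, 0, 0], [0, 1, 4], [0, 0, 1]]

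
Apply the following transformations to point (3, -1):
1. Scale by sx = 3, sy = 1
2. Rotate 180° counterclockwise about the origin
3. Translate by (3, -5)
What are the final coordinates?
(-6, -4)

Step 1: Scale → (9, -1)
Step 2: Rotate 180° → (-9, 1)
Step 3: Translate → (-6, -4)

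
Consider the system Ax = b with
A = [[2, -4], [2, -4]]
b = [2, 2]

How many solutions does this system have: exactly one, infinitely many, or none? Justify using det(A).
Infinitely many solutions

det(A) = (2)*(-4) - (-4)*(2) = 0, so A is singular (column 2 is -2 times column 1).
b = [2, 2] = 1 * column 1 of A, so b lies in the column space of A.
A singular matrix whose right-hand side is in its column space gives a 1-parameter family of solutions — infinitely many.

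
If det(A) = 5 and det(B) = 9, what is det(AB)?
45

Use the multiplicative property of determinants: det(AB) = det(A)*det(B).
det(AB) = (5)*(9) = 45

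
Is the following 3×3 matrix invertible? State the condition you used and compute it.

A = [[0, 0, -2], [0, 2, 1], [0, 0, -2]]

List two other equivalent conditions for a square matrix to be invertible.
No, not invertible; det(A) = 0 (two rows are equal, so the rows are linearly dependent). Equivalent conditions (failing for this A): rank(A) < 3; Ax = 0 has non-trivial solutions; 0 is an eigenvalue; the columns are linearly dependent.

To check invertibility, compute det(A).
In this matrix, row 0 and the last row are identical, so one row is a scalar multiple of another and the rows are linearly dependent.
A matrix with linearly dependent rows has det = 0 and is not invertible.
Equivalent failed conditions:
- rank(A) < 3.
- Ax = 0 has non-trivial solutions.
- 0 is an eigenvalue.
- The columns are linearly dependent.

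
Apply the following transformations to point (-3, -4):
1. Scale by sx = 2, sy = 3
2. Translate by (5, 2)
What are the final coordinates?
(-1, -10)

Step 1: Scale (-3, -4) by (sx, sy) = (2, 3) → (-6, -12)
Step 2: Translate by (5, 2) → (-1, -10)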